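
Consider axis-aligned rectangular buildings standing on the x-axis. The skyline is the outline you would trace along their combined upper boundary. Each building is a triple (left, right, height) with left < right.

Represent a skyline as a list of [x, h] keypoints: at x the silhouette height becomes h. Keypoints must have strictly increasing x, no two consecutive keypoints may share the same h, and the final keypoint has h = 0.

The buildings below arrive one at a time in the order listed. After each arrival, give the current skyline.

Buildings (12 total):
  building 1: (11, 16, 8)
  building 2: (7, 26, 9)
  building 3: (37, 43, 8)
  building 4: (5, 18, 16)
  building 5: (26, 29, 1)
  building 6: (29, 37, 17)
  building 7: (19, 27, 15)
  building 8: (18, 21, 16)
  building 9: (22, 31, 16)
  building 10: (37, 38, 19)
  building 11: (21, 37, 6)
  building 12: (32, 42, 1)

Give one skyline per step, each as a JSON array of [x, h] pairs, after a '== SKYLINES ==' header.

== SKYLINES ==
[[11,8],[16,0]]
[[7,9],[26,0]]
[[7,9],[26,0],[37,8],[43,0]]
[[5,16],[18,9],[26,0],[37,8],[43,0]]
[[5,16],[18,9],[26,1],[29,0],[37,8],[43,0]]
[[5,16],[18,9],[26,1],[29,17],[37,8],[43,0]]
[[5,16],[18,9],[19,15],[27,1],[29,17],[37,8],[43,0]]
[[5,16],[21,15],[27,1],[29,17],[37,8],[43,0]]
[[5,16],[21,15],[22,16],[29,17],[37,8],[43,0]]
[[5,16],[21,15],[22,16],[29,17],[37,19],[38,8],[43,0]]
[[5,16],[21,15],[22,16],[29,17],[37,19],[38,8],[43,0]]
[[5,16],[21,15],[22,16],[29,17],[37,19],[38,8],[43,0]]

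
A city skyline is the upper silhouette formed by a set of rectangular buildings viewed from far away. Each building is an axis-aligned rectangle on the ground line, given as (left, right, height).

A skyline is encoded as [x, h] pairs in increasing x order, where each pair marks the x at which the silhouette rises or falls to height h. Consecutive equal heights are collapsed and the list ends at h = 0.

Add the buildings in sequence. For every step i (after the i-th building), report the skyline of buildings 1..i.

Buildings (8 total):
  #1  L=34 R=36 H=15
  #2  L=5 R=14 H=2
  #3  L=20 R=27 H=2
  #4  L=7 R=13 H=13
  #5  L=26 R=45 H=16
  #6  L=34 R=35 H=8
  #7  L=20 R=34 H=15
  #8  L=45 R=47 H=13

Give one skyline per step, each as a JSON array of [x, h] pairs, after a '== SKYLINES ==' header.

== SKYLINES ==
[[34,15],[36,0]]
[[5,2],[14,0],[34,15],[36,0]]
[[5,2],[14,0],[20,2],[27,0],[34,15],[36,0]]
[[5,2],[7,13],[13,2],[14,0],[20,2],[27,0],[34,15],[36,0]]
[[5,2],[7,13],[13,2],[14,0],[20,2],[26,16],[45,0]]
[[5,2],[7,13],[13,2],[14,0],[20,2],[26,16],[45,0]]
[[5,2],[7,13],[13,2],[14,0],[20,15],[26,16],[45,0]]
[[5,2],[7,13],[13,2],[14,0],[20,15],[26,16],[45,13],[47,0]]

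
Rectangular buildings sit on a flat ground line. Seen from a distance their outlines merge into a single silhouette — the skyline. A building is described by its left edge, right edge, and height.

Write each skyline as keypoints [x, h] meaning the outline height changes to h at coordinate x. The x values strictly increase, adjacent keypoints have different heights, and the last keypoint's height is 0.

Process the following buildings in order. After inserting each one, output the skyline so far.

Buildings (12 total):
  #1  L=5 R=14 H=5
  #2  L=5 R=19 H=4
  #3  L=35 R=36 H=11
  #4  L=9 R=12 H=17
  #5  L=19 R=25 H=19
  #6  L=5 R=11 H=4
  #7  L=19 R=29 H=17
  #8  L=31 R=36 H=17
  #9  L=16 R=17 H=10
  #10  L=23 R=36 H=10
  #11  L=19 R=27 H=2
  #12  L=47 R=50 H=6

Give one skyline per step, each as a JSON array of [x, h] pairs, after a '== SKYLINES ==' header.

== SKYLINES ==
[[5,5],[14,0]]
[[5,5],[14,4],[19,0]]
[[5,5],[14,4],[19,0],[35,11],[36,0]]
[[5,5],[9,17],[12,5],[14,4],[19,0],[35,11],[36,0]]
[[5,5],[9,17],[12,5],[14,4],[19,19],[25,0],[35,11],[36,0]]
[[5,5],[9,17],[12,5],[14,4],[19,19],[25,0],[35,11],[36,0]]
[[5,5],[9,17],[12,5],[14,4],[19,19],[25,17],[29,0],[35,11],[36,0]]
[[5,5],[9,17],[12,5],[14,4],[19,19],[25,17],[29,0],[31,17],[36,0]]
[[5,5],[9,17],[12,5],[14,4],[16,10],[17,4],[19,19],[25,17],[29,0],[31,17],[36,0]]
[[5,5],[9,17],[12,5],[14,4],[16,10],[17,4],[19,19],[25,17],[29,10],[31,17],[36,0]]
[[5,5],[9,17],[12,5],[14,4],[16,10],[17,4],[19,19],[25,17],[29,10],[31,17],[36,0]]
[[5,5],[9,17],[12,5],[14,4],[16,10],[17,4],[19,19],[25,17],[29,10],[31,17],[36,0],[47,6],[50,0]]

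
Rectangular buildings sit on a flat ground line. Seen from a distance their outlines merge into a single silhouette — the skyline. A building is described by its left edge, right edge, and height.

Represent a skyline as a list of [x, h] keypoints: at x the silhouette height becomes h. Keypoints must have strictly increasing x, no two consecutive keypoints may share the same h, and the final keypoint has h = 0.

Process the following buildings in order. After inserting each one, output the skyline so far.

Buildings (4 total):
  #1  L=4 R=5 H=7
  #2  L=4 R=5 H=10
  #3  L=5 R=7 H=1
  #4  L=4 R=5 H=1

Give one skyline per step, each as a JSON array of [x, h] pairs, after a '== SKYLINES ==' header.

== SKYLINES ==
[[4,7],[5,0]]
[[4,10],[5,0]]
[[4,10],[5,1],[7,0]]
[[4,10],[5,1],[7,0]]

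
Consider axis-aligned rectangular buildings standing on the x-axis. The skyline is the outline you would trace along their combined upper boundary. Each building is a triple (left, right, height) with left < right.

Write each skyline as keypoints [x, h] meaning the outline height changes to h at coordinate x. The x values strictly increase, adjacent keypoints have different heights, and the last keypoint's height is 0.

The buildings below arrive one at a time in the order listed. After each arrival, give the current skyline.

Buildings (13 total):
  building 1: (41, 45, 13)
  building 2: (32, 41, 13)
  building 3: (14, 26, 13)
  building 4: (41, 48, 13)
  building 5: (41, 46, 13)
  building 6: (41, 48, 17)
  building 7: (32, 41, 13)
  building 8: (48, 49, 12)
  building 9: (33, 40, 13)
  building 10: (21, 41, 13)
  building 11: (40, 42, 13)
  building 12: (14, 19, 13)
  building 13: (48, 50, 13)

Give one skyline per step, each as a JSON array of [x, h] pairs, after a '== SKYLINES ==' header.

== SKYLINES ==
[[41,13],[45,0]]
[[32,13],[45,0]]
[[14,13],[26,0],[32,13],[45,0]]
[[14,13],[26,0],[32,13],[48,0]]
[[14,13],[26,0],[32,13],[48,0]]
[[14,13],[26,0],[32,13],[41,17],[48,0]]
[[14,13],[26,0],[32,13],[41,17],[48,0]]
[[14,13],[26,0],[32,13],[41,17],[48,12],[49,0]]
[[14,13],[26,0],[32,13],[41,17],[48,12],[49,0]]
[[14,13],[41,17],[48,12],[49,0]]
[[14,13],[41,17],[48,12],[49,0]]
[[14,13],[41,17],[48,12],[49,0]]
[[14,13],[41,17],[48,13],[50,0]]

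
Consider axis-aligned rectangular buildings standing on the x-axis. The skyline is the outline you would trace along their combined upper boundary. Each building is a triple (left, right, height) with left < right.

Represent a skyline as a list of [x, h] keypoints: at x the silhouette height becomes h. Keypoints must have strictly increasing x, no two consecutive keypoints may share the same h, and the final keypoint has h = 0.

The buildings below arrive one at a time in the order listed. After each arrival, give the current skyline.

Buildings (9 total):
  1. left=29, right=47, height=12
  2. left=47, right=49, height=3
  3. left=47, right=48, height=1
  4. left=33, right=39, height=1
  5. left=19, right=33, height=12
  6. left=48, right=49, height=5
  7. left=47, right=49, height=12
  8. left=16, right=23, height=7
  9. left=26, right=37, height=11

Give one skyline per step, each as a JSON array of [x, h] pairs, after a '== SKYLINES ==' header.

== SKYLINES ==
[[29,12],[47,0]]
[[29,12],[47,3],[49,0]]
[[29,12],[47,3],[49,0]]
[[29,12],[47,3],[49,0]]
[[19,12],[47,3],[49,0]]
[[19,12],[47,3],[48,5],[49,0]]
[[19,12],[49,0]]
[[16,7],[19,12],[49,0]]
[[16,7],[19,12],[49,0]]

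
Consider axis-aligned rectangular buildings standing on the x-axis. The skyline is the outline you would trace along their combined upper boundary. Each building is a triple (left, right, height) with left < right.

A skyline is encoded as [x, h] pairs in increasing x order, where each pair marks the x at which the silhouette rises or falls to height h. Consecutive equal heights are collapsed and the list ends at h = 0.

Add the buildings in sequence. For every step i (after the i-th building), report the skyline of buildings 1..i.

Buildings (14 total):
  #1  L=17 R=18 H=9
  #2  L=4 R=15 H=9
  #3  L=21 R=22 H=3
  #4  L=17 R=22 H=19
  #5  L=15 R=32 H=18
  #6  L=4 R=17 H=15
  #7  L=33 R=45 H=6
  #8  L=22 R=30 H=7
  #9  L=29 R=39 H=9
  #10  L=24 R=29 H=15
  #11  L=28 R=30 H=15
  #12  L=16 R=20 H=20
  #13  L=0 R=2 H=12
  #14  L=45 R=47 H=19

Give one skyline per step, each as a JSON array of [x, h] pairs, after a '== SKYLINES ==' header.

== SKYLINES ==
[[17,9],[18,0]]
[[4,9],[15,0],[17,9],[18,0]]
[[4,9],[15,0],[17,9],[18,0],[21,3],[22,0]]
[[4,9],[15,0],[17,19],[22,0]]
[[4,9],[15,18],[17,19],[22,18],[32,0]]
[[4,15],[15,18],[17,19],[22,18],[32,0]]
[[4,15],[15,18],[17,19],[22,18],[32,0],[33,6],[45,0]]
[[4,15],[15,18],[17,19],[22,18],[32,0],[33,6],[45,0]]
[[4,15],[15,18],[17,19],[22,18],[32,9],[39,6],[45,0]]
[[4,15],[15,18],[17,19],[22,18],[32,9],[39,6],[45,0]]
[[4,15],[15,18],[17,19],[22,18],[32,9],[39,6],[45,0]]
[[4,15],[15,18],[16,20],[20,19],[22,18],[32,9],[39,6],[45,0]]
[[0,12],[2,0],[4,15],[15,18],[16,20],[20,19],[22,18],[32,9],[39,6],[45,0]]
[[0,12],[2,0],[4,15],[15,18],[16,20],[20,19],[22,18],[32,9],[39,6],[45,19],[47,0]]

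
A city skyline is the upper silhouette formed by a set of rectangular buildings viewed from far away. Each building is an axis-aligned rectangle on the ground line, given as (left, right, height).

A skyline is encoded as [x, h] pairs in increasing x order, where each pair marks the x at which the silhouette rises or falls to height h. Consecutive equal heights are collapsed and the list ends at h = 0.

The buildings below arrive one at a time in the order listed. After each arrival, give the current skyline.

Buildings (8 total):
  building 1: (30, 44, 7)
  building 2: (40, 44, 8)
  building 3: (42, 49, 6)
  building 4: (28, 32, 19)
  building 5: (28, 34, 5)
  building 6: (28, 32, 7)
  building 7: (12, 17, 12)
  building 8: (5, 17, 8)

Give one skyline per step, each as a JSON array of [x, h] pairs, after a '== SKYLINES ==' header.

== SKYLINES ==
[[30,7],[44,0]]
[[30,7],[40,8],[44,0]]
[[30,7],[40,8],[44,6],[49,0]]
[[28,19],[32,7],[40,8],[44,6],[49,0]]
[[28,19],[32,7],[40,8],[44,6],[49,0]]
[[28,19],[32,7],[40,8],[44,6],[49,0]]
[[12,12],[17,0],[28,19],[32,7],[40,8],[44,6],[49,0]]
[[5,8],[12,12],[17,0],[28,19],[32,7],[40,8],[44,6],[49,0]]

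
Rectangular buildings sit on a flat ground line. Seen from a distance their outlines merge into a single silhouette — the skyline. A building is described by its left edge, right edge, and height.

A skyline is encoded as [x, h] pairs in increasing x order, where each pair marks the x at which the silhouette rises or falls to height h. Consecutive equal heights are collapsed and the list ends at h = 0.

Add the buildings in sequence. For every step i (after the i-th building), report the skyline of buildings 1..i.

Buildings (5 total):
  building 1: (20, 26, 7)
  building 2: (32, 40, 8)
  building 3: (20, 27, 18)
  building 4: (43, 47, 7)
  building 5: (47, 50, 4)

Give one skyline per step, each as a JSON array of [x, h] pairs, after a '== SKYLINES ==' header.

== SKYLINES ==
[[20,7],[26,0]]
[[20,7],[26,0],[32,8],[40,0]]
[[20,18],[27,0],[32,8],[40,0]]
[[20,18],[27,0],[32,8],[40,0],[43,7],[47,0]]
[[20,18],[27,0],[32,8],[40,0],[43,7],[47,4],[50,0]]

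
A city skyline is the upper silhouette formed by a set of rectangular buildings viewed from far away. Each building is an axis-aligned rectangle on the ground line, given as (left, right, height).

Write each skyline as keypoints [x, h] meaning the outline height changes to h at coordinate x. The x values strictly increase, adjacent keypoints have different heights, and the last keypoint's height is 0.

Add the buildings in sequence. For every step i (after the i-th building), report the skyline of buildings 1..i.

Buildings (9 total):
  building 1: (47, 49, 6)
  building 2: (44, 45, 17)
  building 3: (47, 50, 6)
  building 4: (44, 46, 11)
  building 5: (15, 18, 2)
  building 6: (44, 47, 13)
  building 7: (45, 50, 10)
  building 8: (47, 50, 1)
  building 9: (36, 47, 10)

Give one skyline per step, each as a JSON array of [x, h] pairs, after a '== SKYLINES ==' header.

== SKYLINES ==
[[47,6],[49,0]]
[[44,17],[45,0],[47,6],[49,0]]
[[44,17],[45,0],[47,6],[50,0]]
[[44,17],[45,11],[46,0],[47,6],[50,0]]
[[15,2],[18,0],[44,17],[45,11],[46,0],[47,6],[50,0]]
[[15,2],[18,0],[44,17],[45,13],[47,6],[50,0]]
[[15,2],[18,0],[44,17],[45,13],[47,10],[50,0]]
[[15,2],[18,0],[44,17],[45,13],[47,10],[50,0]]
[[15,2],[18,0],[36,10],[44,17],[45,13],[47,10],[50,0]]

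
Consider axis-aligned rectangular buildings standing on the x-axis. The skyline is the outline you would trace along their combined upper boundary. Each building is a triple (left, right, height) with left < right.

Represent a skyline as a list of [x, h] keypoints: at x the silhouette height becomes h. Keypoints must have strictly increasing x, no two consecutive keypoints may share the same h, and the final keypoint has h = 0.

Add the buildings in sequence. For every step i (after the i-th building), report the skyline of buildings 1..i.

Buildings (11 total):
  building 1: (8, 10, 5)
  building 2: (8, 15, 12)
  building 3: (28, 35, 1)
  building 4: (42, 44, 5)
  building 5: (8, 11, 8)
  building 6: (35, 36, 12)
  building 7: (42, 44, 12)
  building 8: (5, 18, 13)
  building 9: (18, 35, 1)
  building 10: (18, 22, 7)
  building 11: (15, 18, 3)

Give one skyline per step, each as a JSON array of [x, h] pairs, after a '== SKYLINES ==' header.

== SKYLINES ==
[[8,5],[10,0]]
[[8,12],[15,0]]
[[8,12],[15,0],[28,1],[35,0]]
[[8,12],[15,0],[28,1],[35,0],[42,5],[44,0]]
[[8,12],[15,0],[28,1],[35,0],[42,5],[44,0]]
[[8,12],[15,0],[28,1],[35,12],[36,0],[42,5],[44,0]]
[[8,12],[15,0],[28,1],[35,12],[36,0],[42,12],[44,0]]
[[5,13],[18,0],[28,1],[35,12],[36,0],[42,12],[44,0]]
[[5,13],[18,1],[35,12],[36,0],[42,12],[44,0]]
[[5,13],[18,7],[22,1],[35,12],[36,0],[42,12],[44,0]]
[[5,13],[18,7],[22,1],[35,12],[36,0],[42,12],[44,0]]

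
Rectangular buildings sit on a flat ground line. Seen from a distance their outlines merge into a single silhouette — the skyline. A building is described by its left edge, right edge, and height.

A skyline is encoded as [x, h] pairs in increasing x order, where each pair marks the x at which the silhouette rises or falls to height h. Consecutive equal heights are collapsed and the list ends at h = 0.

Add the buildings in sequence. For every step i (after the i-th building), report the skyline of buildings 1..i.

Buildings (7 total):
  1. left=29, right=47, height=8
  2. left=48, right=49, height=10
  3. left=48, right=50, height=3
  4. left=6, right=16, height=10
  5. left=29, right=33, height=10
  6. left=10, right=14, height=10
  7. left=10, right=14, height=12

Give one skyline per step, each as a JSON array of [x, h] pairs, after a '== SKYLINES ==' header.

== SKYLINES ==
[[29,8],[47,0]]
[[29,8],[47,0],[48,10],[49,0]]
[[29,8],[47,0],[48,10],[49,3],[50,0]]
[[6,10],[16,0],[29,8],[47,0],[48,10],[49,3],[50,0]]
[[6,10],[16,0],[29,10],[33,8],[47,0],[48,10],[49,3],[50,0]]
[[6,10],[16,0],[29,10],[33,8],[47,0],[48,10],[49,3],[50,0]]
[[6,10],[10,12],[14,10],[16,0],[29,10],[33,8],[47,0],[48,10],[49,3],[50,0]]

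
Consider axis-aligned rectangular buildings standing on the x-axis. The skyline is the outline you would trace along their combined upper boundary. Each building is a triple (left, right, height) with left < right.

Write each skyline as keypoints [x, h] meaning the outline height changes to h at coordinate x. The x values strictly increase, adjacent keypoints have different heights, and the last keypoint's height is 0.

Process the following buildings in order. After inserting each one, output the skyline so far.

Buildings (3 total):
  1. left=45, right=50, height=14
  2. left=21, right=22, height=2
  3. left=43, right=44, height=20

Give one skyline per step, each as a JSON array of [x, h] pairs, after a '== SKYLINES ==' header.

== SKYLINES ==
[[45,14],[50,0]]
[[21,2],[22,0],[45,14],[50,0]]
[[21,2],[22,0],[43,20],[44,0],[45,14],[50,0]]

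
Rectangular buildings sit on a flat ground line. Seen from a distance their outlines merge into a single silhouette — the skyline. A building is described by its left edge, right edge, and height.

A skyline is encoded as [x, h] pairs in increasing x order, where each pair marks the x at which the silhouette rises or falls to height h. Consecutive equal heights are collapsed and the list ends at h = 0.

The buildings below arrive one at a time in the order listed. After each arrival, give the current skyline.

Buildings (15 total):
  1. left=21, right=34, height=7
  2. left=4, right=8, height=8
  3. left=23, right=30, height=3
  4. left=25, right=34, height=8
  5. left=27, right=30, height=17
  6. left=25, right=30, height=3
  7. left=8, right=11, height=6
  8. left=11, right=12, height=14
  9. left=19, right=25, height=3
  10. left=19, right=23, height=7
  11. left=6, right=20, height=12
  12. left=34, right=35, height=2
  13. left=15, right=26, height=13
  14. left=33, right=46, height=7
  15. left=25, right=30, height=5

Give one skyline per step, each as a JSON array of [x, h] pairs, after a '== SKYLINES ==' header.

== SKYLINES ==
[[21,7],[34,0]]
[[4,8],[8,0],[21,7],[34,0]]
[[4,8],[8,0],[21,7],[34,0]]
[[4,8],[8,0],[21,7],[25,8],[34,0]]
[[4,8],[8,0],[21,7],[25,8],[27,17],[30,8],[34,0]]
[[4,8],[8,0],[21,7],[25,8],[27,17],[30,8],[34,0]]
[[4,8],[8,6],[11,0],[21,7],[25,8],[27,17],[30,8],[34,0]]
[[4,8],[8,6],[11,14],[12,0],[21,7],[25,8],[27,17],[30,8],[34,0]]
[[4,8],[8,6],[11,14],[12,0],[19,3],[21,7],[25,8],[27,17],[30,8],[34,0]]
[[4,8],[8,6],[11,14],[12,0],[19,7],[25,8],[27,17],[30,8],[34,0]]
[[4,8],[6,12],[11,14],[12,12],[20,7],[25,8],[27,17],[30,8],[34,0]]
[[4,8],[6,12],[11,14],[12,12],[20,7],[25,8],[27,17],[30,8],[34,2],[35,0]]
[[4,8],[6,12],[11,14],[12,12],[15,13],[26,8],[27,17],[30,8],[34,2],[35,0]]
[[4,8],[6,12],[11,14],[12,12],[15,13],[26,8],[27,17],[30,8],[34,7],[46,0]]
[[4,8],[6,12],[11,14],[12,12],[15,13],[26,8],[27,17],[30,8],[34,7],[46,0]]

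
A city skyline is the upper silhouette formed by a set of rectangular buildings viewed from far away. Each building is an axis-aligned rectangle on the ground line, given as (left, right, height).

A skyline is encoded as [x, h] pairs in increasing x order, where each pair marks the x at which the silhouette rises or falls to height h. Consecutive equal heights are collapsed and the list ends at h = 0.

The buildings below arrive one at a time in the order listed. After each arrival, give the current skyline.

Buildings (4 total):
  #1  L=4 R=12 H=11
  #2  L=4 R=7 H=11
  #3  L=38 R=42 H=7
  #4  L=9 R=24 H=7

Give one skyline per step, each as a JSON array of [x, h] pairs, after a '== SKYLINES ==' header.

== SKYLINES ==
[[4,11],[12,0]]
[[4,11],[12,0]]
[[4,11],[12,0],[38,7],[42,0]]
[[4,11],[12,7],[24,0],[38,7],[42,0]]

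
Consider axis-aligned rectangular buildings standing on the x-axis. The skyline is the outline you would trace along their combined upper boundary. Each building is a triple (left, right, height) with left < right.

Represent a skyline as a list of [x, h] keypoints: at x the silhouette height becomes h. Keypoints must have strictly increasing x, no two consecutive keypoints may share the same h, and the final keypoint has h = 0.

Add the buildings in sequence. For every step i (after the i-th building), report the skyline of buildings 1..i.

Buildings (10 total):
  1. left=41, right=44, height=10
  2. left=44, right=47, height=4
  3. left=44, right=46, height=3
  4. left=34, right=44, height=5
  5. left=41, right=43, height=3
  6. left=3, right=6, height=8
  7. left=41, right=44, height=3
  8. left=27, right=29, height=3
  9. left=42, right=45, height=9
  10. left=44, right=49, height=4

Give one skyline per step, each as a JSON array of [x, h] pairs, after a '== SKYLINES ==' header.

== SKYLINES ==
[[41,10],[44,0]]
[[41,10],[44,4],[47,0]]
[[41,10],[44,4],[47,0]]
[[34,5],[41,10],[44,4],[47,0]]
[[34,5],[41,10],[44,4],[47,0]]
[[3,8],[6,0],[34,5],[41,10],[44,4],[47,0]]
[[3,8],[6,0],[34,5],[41,10],[44,4],[47,0]]
[[3,8],[6,0],[27,3],[29,0],[34,5],[41,10],[44,4],[47,0]]
[[3,8],[6,0],[27,3],[29,0],[34,5],[41,10],[44,9],[45,4],[47,0]]
[[3,8],[6,0],[27,3],[29,0],[34,5],[41,10],[44,9],[45,4],[49,0]]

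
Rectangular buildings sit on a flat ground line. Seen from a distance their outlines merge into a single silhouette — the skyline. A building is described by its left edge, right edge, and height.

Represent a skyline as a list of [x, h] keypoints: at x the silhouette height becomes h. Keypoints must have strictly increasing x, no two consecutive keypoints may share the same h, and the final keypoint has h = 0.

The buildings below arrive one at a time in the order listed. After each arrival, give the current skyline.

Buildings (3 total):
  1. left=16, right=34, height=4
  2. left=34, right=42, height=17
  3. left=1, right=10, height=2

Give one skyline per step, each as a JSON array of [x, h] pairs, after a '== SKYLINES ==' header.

== SKYLINES ==
[[16,4],[34,0]]
[[16,4],[34,17],[42,0]]
[[1,2],[10,0],[16,4],[34,17],[42,0]]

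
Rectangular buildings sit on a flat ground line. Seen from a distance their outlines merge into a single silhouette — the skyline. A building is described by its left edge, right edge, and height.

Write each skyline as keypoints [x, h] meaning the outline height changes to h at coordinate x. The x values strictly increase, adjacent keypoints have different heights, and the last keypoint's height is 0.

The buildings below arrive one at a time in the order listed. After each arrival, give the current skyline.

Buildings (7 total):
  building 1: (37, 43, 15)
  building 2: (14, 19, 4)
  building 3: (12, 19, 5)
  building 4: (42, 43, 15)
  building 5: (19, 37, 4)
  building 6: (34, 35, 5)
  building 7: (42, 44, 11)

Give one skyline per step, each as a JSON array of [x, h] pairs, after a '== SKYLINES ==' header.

== SKYLINES ==
[[37,15],[43,0]]
[[14,4],[19,0],[37,15],[43,0]]
[[12,5],[19,0],[37,15],[43,0]]
[[12,5],[19,0],[37,15],[43,0]]
[[12,5],[19,4],[37,15],[43,0]]
[[12,5],[19,4],[34,5],[35,4],[37,15],[43,0]]
[[12,5],[19,4],[34,5],[35,4],[37,15],[43,11],[44,0]]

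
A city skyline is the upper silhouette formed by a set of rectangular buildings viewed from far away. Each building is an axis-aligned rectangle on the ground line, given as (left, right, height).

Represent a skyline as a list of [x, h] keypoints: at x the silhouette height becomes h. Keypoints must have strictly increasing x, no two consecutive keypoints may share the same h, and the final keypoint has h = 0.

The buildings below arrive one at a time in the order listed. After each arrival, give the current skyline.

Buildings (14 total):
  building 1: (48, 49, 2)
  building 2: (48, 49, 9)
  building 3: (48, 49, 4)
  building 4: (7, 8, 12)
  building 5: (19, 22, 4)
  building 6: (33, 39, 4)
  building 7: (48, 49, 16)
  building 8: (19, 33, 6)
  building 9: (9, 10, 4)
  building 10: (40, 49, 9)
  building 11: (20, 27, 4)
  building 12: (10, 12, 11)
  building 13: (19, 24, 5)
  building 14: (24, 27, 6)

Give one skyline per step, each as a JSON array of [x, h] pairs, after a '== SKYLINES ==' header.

== SKYLINES ==
[[48,2],[49,0]]
[[48,9],[49,0]]
[[48,9],[49,0]]
[[7,12],[8,0],[48,9],[49,0]]
[[7,12],[8,0],[19,4],[22,0],[48,9],[49,0]]
[[7,12],[8,0],[19,4],[22,0],[33,4],[39,0],[48,9],[49,0]]
[[7,12],[8,0],[19,4],[22,0],[33,4],[39,0],[48,16],[49,0]]
[[7,12],[8,0],[19,6],[33,4],[39,0],[48,16],[49,0]]
[[7,12],[8,0],[9,4],[10,0],[19,6],[33,4],[39,0],[48,16],[49,0]]
[[7,12],[8,0],[9,4],[10,0],[19,6],[33,4],[39,0],[40,9],[48,16],[49,0]]
[[7,12],[8,0],[9,4],[10,0],[19,6],[33,4],[39,0],[40,9],[48,16],[49,0]]
[[7,12],[8,0],[9,4],[10,11],[12,0],[19,6],[33,4],[39,0],[40,9],[48,16],[49,0]]
[[7,12],[8,0],[9,4],[10,11],[12,0],[19,6],[33,4],[39,0],[40,9],[48,16],[49,0]]
[[7,12],[8,0],[9,4],[10,11],[12,0],[19,6],[33,4],[39,0],[40,9],[48,16],[49,0]]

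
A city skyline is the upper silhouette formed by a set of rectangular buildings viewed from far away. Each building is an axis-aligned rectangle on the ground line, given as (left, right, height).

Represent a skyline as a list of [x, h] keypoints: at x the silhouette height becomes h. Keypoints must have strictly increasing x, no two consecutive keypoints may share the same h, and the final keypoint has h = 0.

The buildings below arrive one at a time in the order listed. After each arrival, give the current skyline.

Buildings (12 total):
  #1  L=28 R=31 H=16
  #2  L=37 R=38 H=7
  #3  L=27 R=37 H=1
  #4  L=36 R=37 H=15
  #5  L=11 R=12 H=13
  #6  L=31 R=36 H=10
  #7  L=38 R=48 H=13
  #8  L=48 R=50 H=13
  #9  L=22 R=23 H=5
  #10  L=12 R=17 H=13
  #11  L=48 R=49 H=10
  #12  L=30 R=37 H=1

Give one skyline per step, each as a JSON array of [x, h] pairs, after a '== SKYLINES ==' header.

== SKYLINES ==
[[28,16],[31,0]]
[[28,16],[31,0],[37,7],[38,0]]
[[27,1],[28,16],[31,1],[37,7],[38,0]]
[[27,1],[28,16],[31,1],[36,15],[37,7],[38,0]]
[[11,13],[12,0],[27,1],[28,16],[31,1],[36,15],[37,7],[38,0]]
[[11,13],[12,0],[27,1],[28,16],[31,10],[36,15],[37,7],[38,0]]
[[11,13],[12,0],[27,1],[28,16],[31,10],[36,15],[37,7],[38,13],[48,0]]
[[11,13],[12,0],[27,1],[28,16],[31,10],[36,15],[37,7],[38,13],[50,0]]
[[11,13],[12,0],[22,5],[23,0],[27,1],[28,16],[31,10],[36,15],[37,7],[38,13],[50,0]]
[[11,13],[17,0],[22,5],[23,0],[27,1],[28,16],[31,10],[36,15],[37,7],[38,13],[50,0]]
[[11,13],[17,0],[22,5],[23,0],[27,1],[28,16],[31,10],[36,15],[37,7],[38,13],[50,0]]
[[11,13],[17,0],[22,5],[23,0],[27,1],[28,16],[31,10],[36,15],[37,7],[38,13],[50,0]]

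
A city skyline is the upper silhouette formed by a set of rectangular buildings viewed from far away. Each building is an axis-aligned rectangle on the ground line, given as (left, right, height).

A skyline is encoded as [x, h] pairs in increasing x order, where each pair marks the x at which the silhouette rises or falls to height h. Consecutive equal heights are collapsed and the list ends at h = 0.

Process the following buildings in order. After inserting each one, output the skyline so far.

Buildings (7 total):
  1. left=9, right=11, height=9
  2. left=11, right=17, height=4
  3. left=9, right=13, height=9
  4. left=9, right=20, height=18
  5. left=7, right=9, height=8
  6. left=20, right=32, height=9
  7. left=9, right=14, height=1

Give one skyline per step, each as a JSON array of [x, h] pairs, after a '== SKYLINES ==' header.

== SKYLINES ==
[[9,9],[11,0]]
[[9,9],[11,4],[17,0]]
[[9,9],[13,4],[17,0]]
[[9,18],[20,0]]
[[7,8],[9,18],[20,0]]
[[7,8],[9,18],[20,9],[32,0]]
[[7,8],[9,18],[20,9],[32,0]]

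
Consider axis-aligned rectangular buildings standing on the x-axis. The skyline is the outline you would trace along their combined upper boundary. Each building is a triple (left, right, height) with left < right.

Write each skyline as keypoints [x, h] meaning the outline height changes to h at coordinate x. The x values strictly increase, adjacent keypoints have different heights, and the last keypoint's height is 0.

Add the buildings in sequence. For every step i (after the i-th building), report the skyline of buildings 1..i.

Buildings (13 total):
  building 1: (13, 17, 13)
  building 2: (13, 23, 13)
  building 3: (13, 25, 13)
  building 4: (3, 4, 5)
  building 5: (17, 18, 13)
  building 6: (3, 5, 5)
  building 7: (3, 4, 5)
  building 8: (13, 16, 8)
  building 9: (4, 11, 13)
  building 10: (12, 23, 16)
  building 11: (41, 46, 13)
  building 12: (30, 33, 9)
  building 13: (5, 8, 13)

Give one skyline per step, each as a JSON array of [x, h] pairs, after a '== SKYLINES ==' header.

== SKYLINES ==
[[13,13],[17,0]]
[[13,13],[23,0]]
[[13,13],[25,0]]
[[3,5],[4,0],[13,13],[25,0]]
[[3,5],[4,0],[13,13],[25,0]]
[[3,5],[5,0],[13,13],[25,0]]
[[3,5],[5,0],[13,13],[25,0]]
[[3,5],[5,0],[13,13],[25,0]]
[[3,5],[4,13],[11,0],[13,13],[25,0]]
[[3,5],[4,13],[11,0],[12,16],[23,13],[25,0]]
[[3,5],[4,13],[11,0],[12,16],[23,13],[25,0],[41,13],[46,0]]
[[3,5],[4,13],[11,0],[12,16],[23,13],[25,0],[30,9],[33,0],[41,13],[46,0]]
[[3,5],[4,13],[11,0],[12,16],[23,13],[25,0],[30,9],[33,0],[41,13],[46,0]]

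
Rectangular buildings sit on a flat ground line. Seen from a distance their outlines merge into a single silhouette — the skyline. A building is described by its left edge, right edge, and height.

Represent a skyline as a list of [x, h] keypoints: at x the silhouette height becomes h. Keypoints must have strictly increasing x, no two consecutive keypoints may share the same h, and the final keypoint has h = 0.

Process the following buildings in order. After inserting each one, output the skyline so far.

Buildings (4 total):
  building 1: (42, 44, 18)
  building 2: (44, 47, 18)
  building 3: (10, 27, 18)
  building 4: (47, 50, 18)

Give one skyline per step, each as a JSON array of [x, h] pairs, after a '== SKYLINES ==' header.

== SKYLINES ==
[[42,18],[44,0]]
[[42,18],[47,0]]
[[10,18],[27,0],[42,18],[47,0]]
[[10,18],[27,0],[42,18],[50,0]]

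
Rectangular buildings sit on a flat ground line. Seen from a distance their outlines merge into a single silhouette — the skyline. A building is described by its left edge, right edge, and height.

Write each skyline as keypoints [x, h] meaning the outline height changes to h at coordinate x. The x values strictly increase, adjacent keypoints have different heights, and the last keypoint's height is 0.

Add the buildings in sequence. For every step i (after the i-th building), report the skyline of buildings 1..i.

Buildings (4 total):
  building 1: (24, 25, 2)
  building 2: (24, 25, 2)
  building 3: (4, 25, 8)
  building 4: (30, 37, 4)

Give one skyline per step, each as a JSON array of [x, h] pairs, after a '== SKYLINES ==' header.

== SKYLINES ==
[[24,2],[25,0]]
[[24,2],[25,0]]
[[4,8],[25,0]]
[[4,8],[25,0],[30,4],[37,0]]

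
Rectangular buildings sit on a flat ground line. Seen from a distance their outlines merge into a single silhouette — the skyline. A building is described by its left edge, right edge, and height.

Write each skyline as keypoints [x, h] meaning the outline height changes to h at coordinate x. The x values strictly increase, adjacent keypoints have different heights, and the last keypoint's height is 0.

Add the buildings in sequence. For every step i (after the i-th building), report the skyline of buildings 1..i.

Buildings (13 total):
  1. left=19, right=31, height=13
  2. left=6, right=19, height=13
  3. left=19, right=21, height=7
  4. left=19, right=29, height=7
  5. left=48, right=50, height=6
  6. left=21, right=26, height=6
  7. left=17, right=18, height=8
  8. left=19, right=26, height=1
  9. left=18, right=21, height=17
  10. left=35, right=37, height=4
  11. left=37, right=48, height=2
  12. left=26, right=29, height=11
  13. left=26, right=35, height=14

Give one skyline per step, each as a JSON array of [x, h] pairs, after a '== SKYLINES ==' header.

== SKYLINES ==
[[19,13],[31,0]]
[[6,13],[31,0]]
[[6,13],[31,0]]
[[6,13],[31,0]]
[[6,13],[31,0],[48,6],[50,0]]
[[6,13],[31,0],[48,6],[50,0]]
[[6,13],[31,0],[48,6],[50,0]]
[[6,13],[31,0],[48,6],[50,0]]
[[6,13],[18,17],[21,13],[31,0],[48,6],[50,0]]
[[6,13],[18,17],[21,13],[31,0],[35,4],[37,0],[48,6],[50,0]]
[[6,13],[18,17],[21,13],[31,0],[35,4],[37,2],[48,6],[50,0]]
[[6,13],[18,17],[21,13],[31,0],[35,4],[37,2],[48,6],[50,0]]
[[6,13],[18,17],[21,13],[26,14],[35,4],[37,2],[48,6],[50,0]]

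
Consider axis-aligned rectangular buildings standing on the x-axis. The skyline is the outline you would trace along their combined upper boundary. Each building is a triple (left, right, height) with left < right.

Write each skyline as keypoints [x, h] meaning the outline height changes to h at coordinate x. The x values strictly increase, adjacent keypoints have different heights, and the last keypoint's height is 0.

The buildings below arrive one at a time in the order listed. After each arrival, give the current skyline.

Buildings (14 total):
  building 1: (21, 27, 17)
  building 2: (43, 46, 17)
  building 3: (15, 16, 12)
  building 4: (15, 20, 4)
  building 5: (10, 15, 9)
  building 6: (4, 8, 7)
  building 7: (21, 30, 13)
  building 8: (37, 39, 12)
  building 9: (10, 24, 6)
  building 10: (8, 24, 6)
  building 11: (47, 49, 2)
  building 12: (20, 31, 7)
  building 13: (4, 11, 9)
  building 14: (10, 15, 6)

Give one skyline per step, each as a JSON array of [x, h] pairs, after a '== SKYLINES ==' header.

== SKYLINES ==
[[21,17],[27,0]]
[[21,17],[27,0],[43,17],[46,0]]
[[15,12],[16,0],[21,17],[27,0],[43,17],[46,0]]
[[15,12],[16,4],[20,0],[21,17],[27,0],[43,17],[46,0]]
[[10,9],[15,12],[16,4],[20,0],[21,17],[27,0],[43,17],[46,0]]
[[4,7],[8,0],[10,9],[15,12],[16,4],[20,0],[21,17],[27,0],[43,17],[46,0]]
[[4,7],[8,0],[10,9],[15,12],[16,4],[20,0],[21,17],[27,13],[30,0],[43,17],[46,0]]
[[4,7],[8,0],[10,9],[15,12],[16,4],[20,0],[21,17],[27,13],[30,0],[37,12],[39,0],[43,17],[46,0]]
[[4,7],[8,0],[10,9],[15,12],[16,6],[21,17],[27,13],[30,0],[37,12],[39,0],[43,17],[46,0]]
[[4,7],[8,6],[10,9],[15,12],[16,6],[21,17],[27,13],[30,0],[37,12],[39,0],[43,17],[46,0]]
[[4,7],[8,6],[10,9],[15,12],[16,6],[21,17],[27,13],[30,0],[37,12],[39,0],[43,17],[46,0],[47,2],[49,0]]
[[4,7],[8,6],[10,9],[15,12],[16,6],[20,7],[21,17],[27,13],[30,7],[31,0],[37,12],[39,0],[43,17],[46,0],[47,2],[49,0]]
[[4,9],[15,12],[16,6],[20,7],[21,17],[27,13],[30,7],[31,0],[37,12],[39,0],[43,17],[46,0],[47,2],[49,0]]
[[4,9],[15,12],[16,6],[20,7],[21,17],[27,13],[30,7],[31,0],[37,12],[39,0],[43,17],[46,0],[47,2],[49,0]]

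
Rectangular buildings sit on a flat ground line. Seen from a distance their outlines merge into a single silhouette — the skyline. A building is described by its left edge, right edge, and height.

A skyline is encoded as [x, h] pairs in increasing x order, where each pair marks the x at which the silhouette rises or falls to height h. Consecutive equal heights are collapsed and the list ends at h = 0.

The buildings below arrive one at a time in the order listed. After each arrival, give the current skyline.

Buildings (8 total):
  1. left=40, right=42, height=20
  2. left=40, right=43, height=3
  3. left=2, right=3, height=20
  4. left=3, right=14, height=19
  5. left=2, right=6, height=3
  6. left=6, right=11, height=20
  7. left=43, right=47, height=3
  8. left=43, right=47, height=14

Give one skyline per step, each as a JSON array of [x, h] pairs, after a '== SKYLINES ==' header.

== SKYLINES ==
[[40,20],[42,0]]
[[40,20],[42,3],[43,0]]
[[2,20],[3,0],[40,20],[42,3],[43,0]]
[[2,20],[3,19],[14,0],[40,20],[42,3],[43,0]]
[[2,20],[3,19],[14,0],[40,20],[42,3],[43,0]]
[[2,20],[3,19],[6,20],[11,19],[14,0],[40,20],[42,3],[43,0]]
[[2,20],[3,19],[6,20],[11,19],[14,0],[40,20],[42,3],[47,0]]
[[2,20],[3,19],[6,20],[11,19],[14,0],[40,20],[42,3],[43,14],[47,0]]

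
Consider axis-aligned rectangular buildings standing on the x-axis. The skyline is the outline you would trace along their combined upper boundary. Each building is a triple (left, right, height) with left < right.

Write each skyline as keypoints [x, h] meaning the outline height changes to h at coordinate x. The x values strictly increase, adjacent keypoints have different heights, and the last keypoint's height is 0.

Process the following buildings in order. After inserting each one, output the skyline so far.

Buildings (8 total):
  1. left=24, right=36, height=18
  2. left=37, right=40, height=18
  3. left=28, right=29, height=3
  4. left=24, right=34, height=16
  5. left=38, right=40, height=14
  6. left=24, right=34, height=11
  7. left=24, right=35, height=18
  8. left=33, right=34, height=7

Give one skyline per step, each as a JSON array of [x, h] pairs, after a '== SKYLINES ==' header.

== SKYLINES ==
[[24,18],[36,0]]
[[24,18],[36,0],[37,18],[40,0]]
[[24,18],[36,0],[37,18],[40,0]]
[[24,18],[36,0],[37,18],[40,0]]
[[24,18],[36,0],[37,18],[40,0]]
[[24,18],[36,0],[37,18],[40,0]]
[[24,18],[36,0],[37,18],[40,0]]
[[24,18],[36,0],[37,18],[40,0]]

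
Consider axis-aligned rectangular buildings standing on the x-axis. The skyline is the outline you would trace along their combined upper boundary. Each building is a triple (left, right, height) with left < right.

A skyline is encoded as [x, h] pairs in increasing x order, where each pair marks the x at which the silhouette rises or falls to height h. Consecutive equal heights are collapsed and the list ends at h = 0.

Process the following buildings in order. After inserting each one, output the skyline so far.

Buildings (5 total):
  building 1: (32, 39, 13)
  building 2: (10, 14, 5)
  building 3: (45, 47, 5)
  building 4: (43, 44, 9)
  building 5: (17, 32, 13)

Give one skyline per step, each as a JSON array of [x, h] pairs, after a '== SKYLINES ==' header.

== SKYLINES ==
[[32,13],[39,0]]
[[10,5],[14,0],[32,13],[39,0]]
[[10,5],[14,0],[32,13],[39,0],[45,5],[47,0]]
[[10,5],[14,0],[32,13],[39,0],[43,9],[44,0],[45,5],[47,0]]
[[10,5],[14,0],[17,13],[39,0],[43,9],[44,0],[45,5],[47,0]]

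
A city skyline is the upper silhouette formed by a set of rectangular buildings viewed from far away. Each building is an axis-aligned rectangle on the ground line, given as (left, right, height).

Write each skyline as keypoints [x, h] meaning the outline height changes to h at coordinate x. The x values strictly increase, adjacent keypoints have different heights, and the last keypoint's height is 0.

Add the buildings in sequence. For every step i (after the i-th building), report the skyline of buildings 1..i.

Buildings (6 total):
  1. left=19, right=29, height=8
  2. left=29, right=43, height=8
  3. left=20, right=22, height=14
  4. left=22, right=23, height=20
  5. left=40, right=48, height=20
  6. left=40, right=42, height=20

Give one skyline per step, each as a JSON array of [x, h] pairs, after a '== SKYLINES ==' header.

== SKYLINES ==
[[19,8],[29,0]]
[[19,8],[43,0]]
[[19,8],[20,14],[22,8],[43,0]]
[[19,8],[20,14],[22,20],[23,8],[43,0]]
[[19,8],[20,14],[22,20],[23,8],[40,20],[48,0]]
[[19,8],[20,14],[22,20],[23,8],[40,20],[48,0]]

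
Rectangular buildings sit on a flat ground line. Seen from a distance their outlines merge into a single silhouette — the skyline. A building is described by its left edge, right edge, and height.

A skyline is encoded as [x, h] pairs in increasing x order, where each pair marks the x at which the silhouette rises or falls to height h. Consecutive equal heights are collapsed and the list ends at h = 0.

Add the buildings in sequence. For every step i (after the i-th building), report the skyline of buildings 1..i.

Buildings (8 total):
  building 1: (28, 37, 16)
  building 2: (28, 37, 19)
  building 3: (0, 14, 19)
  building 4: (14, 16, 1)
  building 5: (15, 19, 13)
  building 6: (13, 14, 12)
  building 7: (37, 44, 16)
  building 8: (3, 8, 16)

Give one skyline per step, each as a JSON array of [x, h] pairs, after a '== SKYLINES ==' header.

== SKYLINES ==
[[28,16],[37,0]]
[[28,19],[37,0]]
[[0,19],[14,0],[28,19],[37,0]]
[[0,19],[14,1],[16,0],[28,19],[37,0]]
[[0,19],[14,1],[15,13],[19,0],[28,19],[37,0]]
[[0,19],[14,1],[15,13],[19,0],[28,19],[37,0]]
[[0,19],[14,1],[15,13],[19,0],[28,19],[37,16],[44,0]]
[[0,19],[14,1],[15,13],[19,0],[28,19],[37,16],[44,0]]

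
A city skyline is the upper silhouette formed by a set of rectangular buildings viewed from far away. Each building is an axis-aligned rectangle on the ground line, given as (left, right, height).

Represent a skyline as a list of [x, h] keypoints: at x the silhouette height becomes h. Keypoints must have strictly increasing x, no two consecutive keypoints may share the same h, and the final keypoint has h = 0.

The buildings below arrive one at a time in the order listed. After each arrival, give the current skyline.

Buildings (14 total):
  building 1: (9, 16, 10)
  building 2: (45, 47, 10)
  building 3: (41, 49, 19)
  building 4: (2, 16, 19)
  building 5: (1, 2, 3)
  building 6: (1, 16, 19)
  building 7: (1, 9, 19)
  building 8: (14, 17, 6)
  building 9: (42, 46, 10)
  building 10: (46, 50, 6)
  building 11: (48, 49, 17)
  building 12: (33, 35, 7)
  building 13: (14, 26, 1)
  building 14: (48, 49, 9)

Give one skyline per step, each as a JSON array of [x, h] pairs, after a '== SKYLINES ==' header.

== SKYLINES ==
[[9,10],[16,0]]
[[9,10],[16,0],[45,10],[47,0]]
[[9,10],[16,0],[41,19],[49,0]]
[[2,19],[16,0],[41,19],[49,0]]
[[1,3],[2,19],[16,0],[41,19],[49,0]]
[[1,19],[16,0],[41,19],[49,0]]
[[1,19],[16,0],[41,19],[49,0]]
[[1,19],[16,6],[17,0],[41,19],[49,0]]
[[1,19],[16,6],[17,0],[41,19],[49,0]]
[[1,19],[16,6],[17,0],[41,19],[49,6],[50,0]]
[[1,19],[16,6],[17,0],[41,19],[49,6],[50,0]]
[[1,19],[16,6],[17,0],[33,7],[35,0],[41,19],[49,6],[50,0]]
[[1,19],[16,6],[17,1],[26,0],[33,7],[35,0],[41,19],[49,6],[50,0]]
[[1,19],[16,6],[17,1],[26,0],[33,7],[35,0],[41,19],[49,6],[50,0]]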